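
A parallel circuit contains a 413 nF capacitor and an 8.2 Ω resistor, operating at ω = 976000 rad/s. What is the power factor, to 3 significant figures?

X_C = 1/(ωC) = 2.48 Ω
Parallel: admittances add. Y = 1/R + jωC
Y = (0.122 + j0.403) S
|Y| = 0.421 S → |Z| = 1/|Y| = 2.37 Ω, ∠Z = −∠Y = -73.2°
cos φ = cos(-73.2°) = 0.290

0.290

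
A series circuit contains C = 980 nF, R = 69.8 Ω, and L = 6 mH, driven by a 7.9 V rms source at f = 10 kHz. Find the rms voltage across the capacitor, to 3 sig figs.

0.349 V

ω = 2πf = 62830 rad/s
X_L = ωL = 377 Ω
X_C = 1/(ωC) = 16.2 Ω
Net reactance X = X_L − X_C = 361 Ω
Z = 69.8 + j361 Ω
|Z| = √(69.8² + 361²) = 367 Ω
I = V/|Z| = 21.5 mA
V_C = I·|Z_C| = 0.0215 × 16.2 = 0.349 V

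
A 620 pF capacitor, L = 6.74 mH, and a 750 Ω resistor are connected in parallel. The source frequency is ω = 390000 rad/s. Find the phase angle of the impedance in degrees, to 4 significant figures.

X_L = ωL = 2629 Ω
X_C = 1/(ωC) = 4136 Ω
Parallel: admittances add. Y = 1/R + 1/(jωL) + jωC
Y = (0.001333 − j0.0001386) S
|Y| = 0.001341 S → |Z| = 1/|Y| = 746.0 Ω, ∠Z = −∠Y = 5.936°

5.936°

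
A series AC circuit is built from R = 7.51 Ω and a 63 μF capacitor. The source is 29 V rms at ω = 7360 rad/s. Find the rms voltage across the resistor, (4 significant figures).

X_C = 1/(ωC) = 2.157 Ω
Z = 7.510 − j2.157 Ω
|Z| = √(7.510² + 2.157²) = 7.814 Ω
I = V/|Z| = 3.712 A
V_R = I·|Z_R| = 3.712 × 7.510 = 27.87 V

27.87 V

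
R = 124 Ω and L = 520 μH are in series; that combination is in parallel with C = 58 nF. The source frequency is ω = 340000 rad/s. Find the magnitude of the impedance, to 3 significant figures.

61.9 Ω

X_L = ωL = 177 Ω
X_C = 1/(ωC) = 50.7 Ω
Branch 1 (R+jX_L): Z₁ = 124 + j177 Ω, |Z₁| = 216 Ω
Branch 2 (−jX_C): Z₂ = −j50.7 Ω
Parallel: Z = Z₁Z₂/(Z₁+Z₂), |Z| = 61.9 Ω, ∠Z = -80.5°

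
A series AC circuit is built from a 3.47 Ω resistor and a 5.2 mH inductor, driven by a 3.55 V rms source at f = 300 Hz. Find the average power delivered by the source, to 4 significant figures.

404.5 mW

ω = 2πf = 1885 rad/s
X_L = ωL = 9.802 Ω
Z = 3.470 + j9.802 Ω
|Z| = √(3.470² + 9.802²) = 10.40 Ω
∠Z = arctan(9.802/3.470) = 70.51°
I = V/|Z| = 341.4 mA
P = VI cos φ = 3.55 × 0.3414 × cos(70.51°) = 404.5 mW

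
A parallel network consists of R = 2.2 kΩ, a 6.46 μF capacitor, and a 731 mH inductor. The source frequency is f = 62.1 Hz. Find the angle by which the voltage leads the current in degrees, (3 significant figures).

65.2°

ω = 2πf = 390.2 rad/s
X_L = ωL = 285 Ω
X_C = 1/(ωC) = 397 Ω
Parallel: admittances add. Y = 1/R + 1/(jωL) + jωC
Y = (0.000455 − j0.000985) S
|Y| = 0.00109 S → |Z| = 1/|Y| = 922 Ω, ∠Z = −∠Y = 65.2°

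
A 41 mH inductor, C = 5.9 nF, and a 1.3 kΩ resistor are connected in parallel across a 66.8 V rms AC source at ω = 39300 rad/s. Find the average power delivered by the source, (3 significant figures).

X_L = ωL = 1610 Ω
X_C = 1/(ωC) = 4310 Ω
Parallel: admittances add. Y = 1/R + 1/(jωL) + jωC
Y = (0.000769 − j0.000389) S
|Y| = 0.000862 S → |Z| = 1/|Y| = 1160 Ω, ∠Z = −∠Y = 26.8°
I = V/|Z| = 57.6 mA
P = VI cos φ = 66.8 × 0.0576 × cos(26.8°) = 3.43 W

3.43 W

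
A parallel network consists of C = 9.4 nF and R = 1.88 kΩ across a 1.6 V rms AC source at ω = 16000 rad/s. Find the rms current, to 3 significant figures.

X_C = 1/(ωC) = 6650 Ω
Parallel: admittances add. Y = 1/R + jωC
Y = (0.000532 + j0.000150) S
|Y| = 0.000553 S → |Z| = 1/|Y| = 1810 Ω, ∠Z = −∠Y = -15.8°
I = V/|Z| = 1.6/1810 = 884 μA

884 μA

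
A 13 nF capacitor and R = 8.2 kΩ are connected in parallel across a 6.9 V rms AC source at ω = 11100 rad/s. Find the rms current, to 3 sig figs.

X_C = 1/(ωC) = 6930 Ω
Parallel: admittances add. Y = 1/R + jωC
Y = (0.000122 + j0.000144) S
|Y| = 0.000189 S → |Z| = 1/|Y| = 5290 Ω, ∠Z = −∠Y = -49.8°
I = V/|Z| = 6.9/5290 = 1.30 mA

1.30 mA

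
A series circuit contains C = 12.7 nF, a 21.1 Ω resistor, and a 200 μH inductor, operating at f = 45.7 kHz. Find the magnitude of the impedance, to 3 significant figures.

218 Ω

ω = 2πf = 287100 rad/s
X_L = ωL = 57.4 Ω
X_C = 1/(ωC) = 274 Ω
Net reactance X = X_L − X_C = -217 Ω
Z = 21.1 − j217 Ω
|Z| = √(21.1² + 217²) = 218 Ω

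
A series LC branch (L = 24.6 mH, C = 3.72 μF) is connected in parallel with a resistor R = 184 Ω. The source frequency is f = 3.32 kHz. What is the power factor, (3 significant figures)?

ω = 2πf = 20860 rad/s
X_L = ωL = 513 Ω
X_C = 1/(ωC) = 12.9 Ω
Branch 1: Z₁ = R = 184 Ω
Branch 2 (series LC): Z₂ = j(X_L − X_C) = j500 Ω
Parallel: Z = Z₁Z₂/(Z₁+Z₂), |Z| = 173 Ω, ∠Z = 20.2°
cos φ = cos(20.2°) = 0.939

0.939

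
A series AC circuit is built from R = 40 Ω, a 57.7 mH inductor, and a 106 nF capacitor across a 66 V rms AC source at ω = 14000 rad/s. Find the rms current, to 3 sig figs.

X_L = ωL = 808 Ω
X_C = 1/(ωC) = 674 Ω
Net reactance X = X_L − X_C = 134 Ω
Z = 40.0 + j134 Ω
|Z| = √(40.0² + 134²) = 140 Ω
I = V/|Z| = 66/140 = 472 mA

472 mA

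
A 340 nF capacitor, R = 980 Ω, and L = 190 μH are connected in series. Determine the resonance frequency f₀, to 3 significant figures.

ω₀ = 1/√(LC) = 1/√(0.00019 × 3.4e-07) = 124400 rad/s
f₀ = ω₀/(2π) = 19.8 kHz

19.8 kHz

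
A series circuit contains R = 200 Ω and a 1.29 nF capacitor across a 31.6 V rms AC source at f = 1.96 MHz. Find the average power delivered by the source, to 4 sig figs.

ω = 2πf = 1.232e+07 rad/s
X_C = 1/(ωC) = 62.95 Ω
Z = 200.0 − j62.95 Ω
|Z| = √(200.0² + 62.95²) = 209.7 Ω
∠Z = arctan(-62.95/200.0) = -17.47°
I = V/|Z| = 150.7 mA
P = VI cos φ = 31.6 × 0.1507 × cos(-17.47°) = 4.543 W

4.543 W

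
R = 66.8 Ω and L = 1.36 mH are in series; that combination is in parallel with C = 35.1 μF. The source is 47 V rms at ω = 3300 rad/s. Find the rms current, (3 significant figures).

5.44 A

X_L = ωL = 4.49 Ω
X_C = 1/(ωC) = 8.63 Ω
Branch 1 (R+jX_L): Z₁ = 66.8 + j4.49 Ω, |Z₁| = 67.0 Ω
Branch 2 (−jX_C): Z₂ = −j8.63 Ω
Parallel: Z = Z₁Z₂/(Z₁+Z₂), |Z| = 8.64 Ω, ∠Z = -82.6°
I = V/|Z| = 47/8.64 = 5.44 A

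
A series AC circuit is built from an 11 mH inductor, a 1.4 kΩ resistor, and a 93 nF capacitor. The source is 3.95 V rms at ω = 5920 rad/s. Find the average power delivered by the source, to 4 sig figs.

X_L = ωL = 65.12 Ω
X_C = 1/(ωC) = 1816 Ω
Net reactance X = X_L − X_C = -1751 Ω
Z = 1400 − j1751 Ω
|Z| = √(1400² + 1751²) = 2242 Ω
∠Z = arctan(-1751/1400) = -51.36°
I = V/|Z| = 1.762 mA
P = VI cos φ = 3.95 × 0.001762 × cos(-51.36°) = 4.345 mW

4.345 mW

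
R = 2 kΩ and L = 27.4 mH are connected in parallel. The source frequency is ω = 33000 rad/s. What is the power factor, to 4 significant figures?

X_L = ωL = 904.2 Ω
Parallel: admittances add. Y = 1/R + 1/(jωL)
Y = (0.0005000 − j0.001106) S
|Y| = 0.001214 S → |Z| = 1/|Y| = 823.9 Ω, ∠Z = −∠Y = 65.67°
cos φ = cos(65.67°) = 0.4120

0.4120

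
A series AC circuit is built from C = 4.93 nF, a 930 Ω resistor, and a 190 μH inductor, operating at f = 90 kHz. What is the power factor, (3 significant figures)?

0.965

ω = 2πf = 565500 rad/s
X_L = ωL = 107 Ω
X_C = 1/(ωC) = 359 Ω
Net reactance X = X_L − X_C = -251 Ω
Z = 930 − j251 Ω
|Z| = √(930² + 251²) = 963 Ω
∠Z = arctan(-251/930) = -15.1°
cos φ = cos(-15.1°) = 0.965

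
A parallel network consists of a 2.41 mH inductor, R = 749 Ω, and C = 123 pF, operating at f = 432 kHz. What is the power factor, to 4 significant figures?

0.9909

ω = 2πf = 2.714e+06 rad/s
X_L = ωL = 6542 Ω
X_C = 1/(ωC) = 2995 Ω
Parallel: admittances add. Y = 1/R + 1/(jωL) + jωC
Y = (0.001335 + j0.0001810) S
|Y| = 0.001347 S → |Z| = 1/|Y| = 742.2 Ω, ∠Z = −∠Y = -7.720°
cos φ = cos(-7.720°) = 0.9909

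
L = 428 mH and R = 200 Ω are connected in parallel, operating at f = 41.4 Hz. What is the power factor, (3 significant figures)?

ω = 2πf = 260.1 rad/s
X_L = ωL = 111 Ω
Parallel: admittances add. Y = 1/R + 1/(jωL)
Y = (0.00500 − j0.00898) S
|Y| = 0.0103 S → |Z| = 1/|Y| = 97.3 Ω, ∠Z = −∠Y = 60.9°
cos φ = cos(60.9°) = 0.486

0.486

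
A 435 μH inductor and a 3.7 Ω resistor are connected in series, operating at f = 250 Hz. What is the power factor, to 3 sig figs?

0.983

ω = 2πf = 1571 rad/s
X_L = ωL = 0.683 Ω
Z = 3.70 + j0.683 Ω
|Z| = √(3.70² + 0.683²) = 3.76 Ω
∠Z = arctan(0.683/3.70) = 10.5°
cos φ = cos(10.5°) = 0.983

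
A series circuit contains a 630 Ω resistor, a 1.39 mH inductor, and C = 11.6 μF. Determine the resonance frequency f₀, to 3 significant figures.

ω₀ = 1/√(LC) = 1/√(0.00139 × 1.16e-05) = 7875 rad/s
f₀ = ω₀/(2π) = 1.25 kHz

1.25 kHz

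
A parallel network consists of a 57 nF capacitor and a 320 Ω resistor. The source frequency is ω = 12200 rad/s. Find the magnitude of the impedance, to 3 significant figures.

X_C = 1/(ωC) = 1440 Ω
Parallel: admittances add. Y = 1/R + jωC
Y = (0.00313 + j0.000695) S
|Y| = 0.00320 S → |Z| = 1/|Y| = 312 Ω, ∠Z = −∠Y = -12.5°

312 Ω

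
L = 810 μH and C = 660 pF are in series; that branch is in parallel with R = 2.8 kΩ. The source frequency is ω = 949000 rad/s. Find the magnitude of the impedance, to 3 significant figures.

X_L = ωL = 769 Ω
X_C = 1/(ωC) = 1600 Ω
Branch 1: Z₁ = R = 2800 Ω
Branch 2 (series LC): Z₂ = j(X_L − X_C) = −j828 Ω
Parallel: Z = Z₁Z₂/(Z₁+Z₂), |Z| = 794 Ω, ∠Z = -73.5°

794 Ω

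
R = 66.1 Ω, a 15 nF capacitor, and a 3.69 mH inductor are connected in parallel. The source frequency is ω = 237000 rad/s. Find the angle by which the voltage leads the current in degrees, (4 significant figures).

X_L = ωL = 874.5 Ω
X_C = 1/(ωC) = 281.3 Ω
Parallel: admittances add. Y = 1/R + 1/(jωL) + jωC
Y = (0.01513 + j0.002412) S
|Y| = 0.01532 S → |Z| = 1/|Y| = 65.28 Ω, ∠Z = −∠Y = -9.057°

-9.057°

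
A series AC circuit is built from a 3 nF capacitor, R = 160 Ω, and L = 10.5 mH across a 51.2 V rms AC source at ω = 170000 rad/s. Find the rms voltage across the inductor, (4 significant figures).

384.5 V

X_L = ωL = 1785 Ω
X_C = 1/(ωC) = 1961 Ω
Net reactance X = X_L − X_C = -175.8 Ω
Z = 160.0 − j175.8 Ω
|Z| = √(160.0² + 175.8²) = 237.7 Ω
I = V/|Z| = 215.4 mA
V_L = I·|Z_L| = 0.2154 × 1785 = 384.5 V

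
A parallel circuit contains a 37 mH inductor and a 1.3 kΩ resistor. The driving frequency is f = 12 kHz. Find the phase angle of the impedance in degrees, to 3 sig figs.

25.0°

ω = 2πf = 75400 rad/s
X_L = ωL = 2790 Ω
Parallel: admittances add. Y = 1/R + 1/(jωL)
Y = (0.000769 − j0.000358) S
|Y| = 0.000849 S → |Z| = 1/|Y| = 1180 Ω, ∠Z = −∠Y = 25.0°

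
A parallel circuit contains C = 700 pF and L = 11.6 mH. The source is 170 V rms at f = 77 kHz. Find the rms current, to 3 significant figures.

27.3 mA

ω = 2πf = 483800 rad/s
X_L = ωL = 5610 Ω
X_C = 1/(ωC) = 2950 Ω
Parallel: admittances add. Y = 1/(jωL) + jωC
Y = (0 + j0.000160) S
|Y| = 0.000160 S → |Z| = 1/|Y| = 6230 Ω, ∠Z = −∠Y = -90.0°
I = V/|Z| = 170/6230 = 27.3 mA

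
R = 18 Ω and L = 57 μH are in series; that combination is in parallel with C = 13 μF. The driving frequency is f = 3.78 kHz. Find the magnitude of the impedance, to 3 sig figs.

ω = 2πf = 23750 rad/s
X_L = ωL = 1.35 Ω
X_C = 1/(ωC) = 3.24 Ω
Branch 1 (R+jX_L): Z₁ = 18.0 + j1.35 Ω, |Z₁| = 18.1 Ω
Branch 2 (−jX_C): Z₂ = −j3.24 Ω
Parallel: Z = Z₁Z₂/(Z₁+Z₂), |Z| = 3.23 Ω, ∠Z = -79.7°

3.23 Ω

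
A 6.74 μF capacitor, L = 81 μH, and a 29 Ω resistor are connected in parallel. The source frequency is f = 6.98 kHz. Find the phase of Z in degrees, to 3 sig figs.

-22.2°

ω = 2πf = 43860 rad/s
X_L = ωL = 3.55 Ω
X_C = 1/(ωC) = 3.38 Ω
Parallel: admittances add. Y = 1/R + 1/(jωL) + jωC
Y = (0.0345 + j0.0141) S
|Y| = 0.0373 S → |Z| = 1/|Y| = 26.8 Ω, ∠Z = −∠Y = -22.2°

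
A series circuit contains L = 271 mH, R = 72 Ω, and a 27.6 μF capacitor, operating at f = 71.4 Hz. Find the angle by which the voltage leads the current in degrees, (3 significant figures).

ω = 2πf = 448.6 rad/s
X_L = ωL = 122 Ω
X_C = 1/(ωC) = 80.8 Ω
Net reactance X = X_L − X_C = 40.8 Ω
Z = 72.0 + j40.8 Ω
|Z| = √(72.0² + 40.8²) = 82.8 Ω
∠Z = arctan(40.8/72.0) = 29.5°

29.5°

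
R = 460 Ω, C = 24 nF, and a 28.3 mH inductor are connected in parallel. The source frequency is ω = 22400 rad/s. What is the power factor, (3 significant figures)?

0.902

X_L = ωL = 634 Ω
X_C = 1/(ωC) = 1860 Ω
Parallel: admittances add. Y = 1/R + 1/(jωL) + jωC
Y = (0.00217 − j0.00104) S
|Y| = 0.00241 S → |Z| = 1/|Y| = 415 Ω, ∠Z = −∠Y = 25.6°
cos φ = cos(25.6°) = 0.902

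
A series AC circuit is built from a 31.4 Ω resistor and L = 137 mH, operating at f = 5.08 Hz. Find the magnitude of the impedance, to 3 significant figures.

ω = 2πf = 31.92 rad/s
X_L = ωL = 4.37 Ω
Z = 31.4 + j4.37 Ω
|Z| = √(31.4² + 4.37²) = 31.7 Ω

31.7 Ω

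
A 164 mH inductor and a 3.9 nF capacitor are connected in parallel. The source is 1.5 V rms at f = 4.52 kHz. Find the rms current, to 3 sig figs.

ω = 2πf = 28400 rad/s
X_L = ωL = 4660 Ω
X_C = 1/(ωC) = 9030 Ω
Parallel: admittances add. Y = 1/(jωL) + jωC
Y = (0 − j0.000104) S
|Y| = 0.000104 S → |Z| = 1/|Y| = 9620 Ω, ∠Z = −∠Y = 90.0°
I = V/|Z| = 1.5/9620 = 156 μA

156 μA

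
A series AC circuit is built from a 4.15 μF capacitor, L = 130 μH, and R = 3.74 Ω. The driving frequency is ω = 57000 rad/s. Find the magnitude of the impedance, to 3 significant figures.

X_L = ωL = 7.41 Ω
X_C = 1/(ωC) = 4.23 Ω
Net reactance X = X_L − X_C = 3.18 Ω
Z = 3.74 + j3.18 Ω
|Z| = √(3.74² + 3.18²) = 4.91 Ω

4.91 Ω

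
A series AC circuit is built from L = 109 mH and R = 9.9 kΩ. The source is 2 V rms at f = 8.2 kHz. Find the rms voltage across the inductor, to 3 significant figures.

0.987 V

ω = 2πf = 51520 rad/s
X_L = ωL = 5620 Ω
Z = 9900 + j5620 Ω
|Z| = √(9900² + 5620²) = 11400 Ω
I = V/|Z| = 176 μA
V_L = I·|Z_L| = 0.000176 × 5620 = 0.987 V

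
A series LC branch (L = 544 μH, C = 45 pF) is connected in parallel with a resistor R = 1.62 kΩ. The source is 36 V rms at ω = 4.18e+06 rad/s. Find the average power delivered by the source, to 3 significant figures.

X_L = ωL = 2270 Ω
X_C = 1/(ωC) = 5320 Ω
Branch 1: Z₁ = R = 1620 Ω
Branch 2 (series LC): Z₂ = j(X_L − X_C) = −j3040 Ω
Parallel: Z = Z₁Z₂/(Z₁+Z₂), |Z| = 1430 Ω, ∠Z = -28.0°
I = V/|Z| = 25.2 mA
P = VI cos φ = 36 × 0.0252 × cos(-28.0°) = 800 mW

800 mW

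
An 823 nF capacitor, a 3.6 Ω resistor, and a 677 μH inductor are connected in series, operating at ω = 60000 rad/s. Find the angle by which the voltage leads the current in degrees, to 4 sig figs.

79.98°

X_L = ωL = 40.62 Ω
X_C = 1/(ωC) = 20.25 Ω
Net reactance X = X_L − X_C = 20.37 Ω
Z = 3.600 + j20.37 Ω
|Z| = √(3.600² + 20.37²) = 20.68 Ω
∠Z = arctan(20.37/3.600) = 79.98°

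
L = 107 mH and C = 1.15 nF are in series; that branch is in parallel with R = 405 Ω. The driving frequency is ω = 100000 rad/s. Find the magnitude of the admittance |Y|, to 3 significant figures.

X_L = ωL = 10700 Ω
X_C = 1/(ωC) = 8700 Ω
Branch 1: Z₁ = R = 405 Ω
Branch 2 (series LC): Z₂ = j(X_L − X_C) = j2000 Ω
Parallel: Z = Z₁Z₂/(Z₁+Z₂), |Z| = 397 Ω, ∠Z = 11.4°
|Y| = 1/|Z| = 2.52 mS

2.52 mS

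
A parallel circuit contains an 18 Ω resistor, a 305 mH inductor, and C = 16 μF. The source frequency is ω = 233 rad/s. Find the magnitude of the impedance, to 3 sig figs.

X_L = ωL = 71.1 Ω
X_C = 1/(ωC) = 268 Ω
Parallel: admittances add. Y = 1/R + 1/(jωL) + jωC
Y = (0.0556 − j0.0103) S
|Y| = 0.0565 S → |Z| = 1/|Y| = 17.7 Ω, ∠Z = −∠Y = 10.5°

17.7 Ω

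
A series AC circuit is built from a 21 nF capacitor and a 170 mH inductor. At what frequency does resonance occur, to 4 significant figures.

2.664 kHz

ω₀ = 1/√(LC) = 1/√(0.17 × 2.1e-08) = 16740 rad/s
f₀ = ω₀/(2π) = 2.664 kHz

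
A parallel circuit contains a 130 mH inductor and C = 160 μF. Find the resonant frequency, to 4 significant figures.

34.90 Hz

ω₀ = 1/√(LC) = 1/√(0.13 × 0.00016) = 219.3 rad/s
f₀ = ω₀/(2π) = 34.90 Hz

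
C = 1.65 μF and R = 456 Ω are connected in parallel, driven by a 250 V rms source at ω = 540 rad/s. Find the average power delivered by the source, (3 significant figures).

137 W

X_C = 1/(ωC) = 1120 Ω
Parallel: admittances add. Y = 1/R + jωC
Y = (0.00219 + j0.000891) S
|Y| = 0.00237 S → |Z| = 1/|Y| = 422 Ω, ∠Z = −∠Y = -22.1°
I = V/|Z| = 592 mA
P = VI cos φ = 250 × 0.592 × cos(-22.1°) = 137 W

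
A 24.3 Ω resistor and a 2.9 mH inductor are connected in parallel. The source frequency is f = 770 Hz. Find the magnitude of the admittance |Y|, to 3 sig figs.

82.3 mS

ω = 2πf = 4838 rad/s
X_L = ωL = 14.0 Ω
Parallel: admittances add. Y = 1/R + 1/(jωL)
Y = (0.0412 − j0.0713) S
|Y| = 0.0823 S → |Z| = 1/|Y| = 12.2 Ω, ∠Z = −∠Y = 60.0°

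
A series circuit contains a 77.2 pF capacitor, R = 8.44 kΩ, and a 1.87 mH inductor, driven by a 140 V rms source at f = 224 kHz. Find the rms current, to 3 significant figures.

ω = 2πf = 1.407e+06 rad/s
X_L = ωL = 2630 Ω
X_C = 1/(ωC) = 9200 Ω
Net reactance X = X_L − X_C = -6570 Ω
Z = 8440 − j6570 Ω
|Z| = √(8440² + 6570²) = 10700 Ω
I = V/|Z| = 140/10700 = 13.1 mA

13.1 mA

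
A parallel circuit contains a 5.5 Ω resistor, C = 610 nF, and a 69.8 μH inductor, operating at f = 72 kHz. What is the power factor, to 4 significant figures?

ω = 2πf = 452400 rad/s
X_L = ωL = 31.58 Ω
X_C = 1/(ωC) = 3.624 Ω
Parallel: admittances add. Y = 1/R + 1/(jωL) + jωC
Y = (0.1818 + j0.2443) S
|Y| = 0.3045 S → |Z| = 1/|Y| = 3.284 Ω, ∠Z = −∠Y = -53.34°
cos φ = cos(-53.34°) = 0.5971

0.5971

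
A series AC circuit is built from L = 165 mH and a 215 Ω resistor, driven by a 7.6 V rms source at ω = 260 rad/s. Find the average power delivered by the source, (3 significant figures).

258 mW

X_L = ωL = 42.9 Ω
Z = 215 + j42.9 Ω
|Z| = √(215² + 42.9²) = 219 Ω
∠Z = arctan(42.9/215) = 11.3°
I = V/|Z| = 34.7 mA
P = VI cos φ = 7.6 × 0.0347 × cos(11.3°) = 258 mW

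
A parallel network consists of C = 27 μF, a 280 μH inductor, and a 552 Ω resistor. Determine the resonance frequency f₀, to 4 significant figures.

1.830 kHz

ω₀ = 1/√(LC) = 1/√(0.00028 × 2.7e-05) = 11500 rad/s
f₀ = ω₀/(2π) = 1.830 kHz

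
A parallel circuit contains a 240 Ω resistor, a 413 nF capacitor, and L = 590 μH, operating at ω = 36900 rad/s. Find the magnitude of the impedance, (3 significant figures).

X_L = ωL = 21.8 Ω
X_C = 1/(ωC) = 65.6 Ω
Parallel: admittances add. Y = 1/R + 1/(jωL) + jωC
Y = (0.00417 − j0.0307) S
|Y| = 0.0310 S → |Z| = 1/|Y| = 32.3 Ω, ∠Z = −∠Y = 82.3°

32.3 Ω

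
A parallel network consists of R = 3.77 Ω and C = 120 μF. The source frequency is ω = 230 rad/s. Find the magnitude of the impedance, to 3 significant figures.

X_C = 1/(ωC) = 36.2 Ω
Parallel: admittances add. Y = 1/R + jωC
Y = (0.265 + j0.0276) S
|Y| = 0.267 S → |Z| = 1/|Y| = 3.75 Ω, ∠Z = −∠Y = -5.94°

3.75 Ω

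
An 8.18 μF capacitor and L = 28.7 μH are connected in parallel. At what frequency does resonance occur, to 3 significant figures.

ω₀ = 1/√(LC) = 1/√(2.87e-05 × 8.18e-06) = 65270 rad/s
f₀ = ω₀/(2π) = 10.4 kHz

10.4 kHz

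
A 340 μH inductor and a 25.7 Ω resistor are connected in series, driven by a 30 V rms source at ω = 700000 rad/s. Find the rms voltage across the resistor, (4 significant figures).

X_L = ωL = 238.0 Ω
Z = 25.70 + j238.0 Ω
|Z| = √(25.70² + 238.0²) = 239.4 Ω
I = V/|Z| = 125.3 mA
V_R = I·|Z_R| = 0.1253 × 25.70 = 3.221 V

3.221 V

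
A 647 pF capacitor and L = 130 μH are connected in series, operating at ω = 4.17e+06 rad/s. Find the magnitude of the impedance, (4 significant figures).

171.5 Ω

X_L = ωL = 542.1 Ω
X_C = 1/(ωC) = 370.6 Ω
Net reactance X = X_L − X_C = 171.5 Ω
Z = j171.5 Ω
|Z| = √(0² + 171.5²) = 171.5 Ω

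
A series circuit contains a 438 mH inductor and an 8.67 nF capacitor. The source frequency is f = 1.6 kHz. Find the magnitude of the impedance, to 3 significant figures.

7070 Ω

ω = 2πf = 10050 rad/s
X_L = ωL = 4400 Ω
X_C = 1/(ωC) = 11500 Ω
Net reactance X = X_L − X_C = -7070 Ω
Z = − j7070 Ω
|Z| = √(0² + 7070²) = 7070 Ω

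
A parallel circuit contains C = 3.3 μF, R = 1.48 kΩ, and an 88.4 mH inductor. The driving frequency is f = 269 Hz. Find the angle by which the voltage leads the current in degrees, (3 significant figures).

58.8°

ω = 2πf = 1690 rad/s
X_L = ωL = 149 Ω
X_C = 1/(ωC) = 179 Ω
Parallel: admittances add. Y = 1/R + 1/(jωL) + jωC
Y = (0.000676 − j0.00112) S
|Y| = 0.00130 S → |Z| = 1/|Y| = 767 Ω, ∠Z = −∠Y = 58.8°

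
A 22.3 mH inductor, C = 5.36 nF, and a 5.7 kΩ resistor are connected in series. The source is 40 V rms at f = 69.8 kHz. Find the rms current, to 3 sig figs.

ω = 2πf = 438600 rad/s
X_L = ωL = 9780 Ω
X_C = 1/(ωC) = 425 Ω
Net reactance X = X_L − X_C = 9350 Ω
Z = 5700 + j9350 Ω
|Z| = √(5700² + 9350²) = 11000 Ω
I = V/|Z| = 40/11000 = 3.65 mA

3.65 mA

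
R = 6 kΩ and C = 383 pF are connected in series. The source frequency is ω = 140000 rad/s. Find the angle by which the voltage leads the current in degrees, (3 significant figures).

-72.2°

X_C = 1/(ωC) = 18600 Ω
Z = 6000 − j18600 Ω
|Z| = √(6000² + 18600²) = 19600 Ω
∠Z = arctan(-18600/6000) = -72.2°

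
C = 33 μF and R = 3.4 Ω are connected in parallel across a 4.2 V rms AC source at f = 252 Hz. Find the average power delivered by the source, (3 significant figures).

ω = 2πf = 1583 rad/s
X_C = 1/(ωC) = 19.1 Ω
Parallel: admittances add. Y = 1/R + jωC
Y = (0.294 + j0.0523) S
|Y| = 0.299 S → |Z| = 1/|Y| = 3.35 Ω, ∠Z = −∠Y = -10.1°
I = V/|Z| = 1.25 A
P = VI cos φ = 4.2 × 1.25 × cos(-10.1°) = 5.19 W

5.19 W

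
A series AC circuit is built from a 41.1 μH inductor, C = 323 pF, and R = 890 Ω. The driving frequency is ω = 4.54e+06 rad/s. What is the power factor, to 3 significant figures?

0.874

X_L = ωL = 187 Ω
X_C = 1/(ωC) = 682 Ω
Net reactance X = X_L − X_C = -495 Ω
Z = 890 − j495 Ω
|Z| = √(890² + 495²) = 1020 Ω
∠Z = arctan(-495/890) = -29.1°
cos φ = cos(-29.1°) = 0.874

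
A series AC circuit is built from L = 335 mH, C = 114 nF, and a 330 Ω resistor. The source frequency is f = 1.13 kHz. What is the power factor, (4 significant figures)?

0.2774

ω = 2πf = 7100 rad/s
X_L = ωL = 2378 Ω
X_C = 1/(ωC) = 1235 Ω
Net reactance X = X_L − X_C = 1143 Ω
Z = 330.0 + j1143 Ω
|Z| = √(330.0² + 1143²) = 1190 Ω
∠Z = arctan(1143/330.0) = 73.90°
cos φ = cos(73.90°) = 0.2774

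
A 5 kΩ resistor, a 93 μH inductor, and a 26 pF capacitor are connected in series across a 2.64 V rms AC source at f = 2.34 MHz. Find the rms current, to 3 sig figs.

512 μA

ω = 2πf = 1.47e+07 rad/s
X_L = ωL = 1370 Ω
X_C = 1/(ωC) = 2620 Ω
Net reactance X = X_L − X_C = -1250 Ω
Z = 5000 − j1250 Ω
|Z| = √(5000² + 1250²) = 5150 Ω
I = V/|Z| = 2.64/5150 = 512 μA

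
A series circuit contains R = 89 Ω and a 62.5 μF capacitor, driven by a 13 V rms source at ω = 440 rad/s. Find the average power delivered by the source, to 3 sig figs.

X_C = 1/(ωC) = 36.4 Ω
Z = 89.0 − j36.4 Ω
|Z| = √(89.0² + 36.4²) = 96.1 Ω
∠Z = arctan(-36.4/89.0) = -22.2°
I = V/|Z| = 135 mA
P = VI cos φ = 13 × 0.135 × cos(-22.2°) = 1.63 W

1.63 W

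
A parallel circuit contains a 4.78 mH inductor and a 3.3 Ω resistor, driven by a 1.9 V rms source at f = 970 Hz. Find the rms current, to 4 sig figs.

ω = 2πf = 6095 rad/s
X_L = ωL = 29.13 Ω
Parallel: admittances add. Y = 1/R + 1/(jωL)
Y = (0.3030 − j0.03433) S
|Y| = 0.3050 S → |Z| = 1/|Y| = 3.279 Ω, ∠Z = −∠Y = 6.463°
I = V/|Z| = 1.9/3.279 = 579.4 mA

579.4 mA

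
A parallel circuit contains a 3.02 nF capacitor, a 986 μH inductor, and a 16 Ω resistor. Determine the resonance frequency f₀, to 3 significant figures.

ω₀ = 1/√(LC) = 1/√(0.000986 × 3.02e-09) = 579500 rad/s
f₀ = ω₀/(2π) = 92.2 kHz

92.2 kHz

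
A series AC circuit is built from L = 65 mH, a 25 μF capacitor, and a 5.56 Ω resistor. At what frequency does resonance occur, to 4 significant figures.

124.9 Hz

ω₀ = 1/√(LC) = 1/√(0.065 × 2.5e-05) = 784.5 rad/s
f₀ = ω₀/(2π) = 124.9 Hz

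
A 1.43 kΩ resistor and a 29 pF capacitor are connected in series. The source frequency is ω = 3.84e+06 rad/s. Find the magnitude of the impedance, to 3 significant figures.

X_C = 1/(ωC) = 8980 Ω
Z = 1430 − j8980 Ω
|Z| = √(1430² + 8980²) = 9090 Ω

9090 Ω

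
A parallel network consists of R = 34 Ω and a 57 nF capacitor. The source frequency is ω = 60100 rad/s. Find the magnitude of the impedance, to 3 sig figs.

33.8 Ω

X_C = 1/(ωC) = 292 Ω
Parallel: admittances add. Y = 1/R + jωC
Y = (0.0294 + j0.00343) S
|Y| = 0.0296 S → |Z| = 1/|Y| = 33.8 Ω, ∠Z = −∠Y = -6.64°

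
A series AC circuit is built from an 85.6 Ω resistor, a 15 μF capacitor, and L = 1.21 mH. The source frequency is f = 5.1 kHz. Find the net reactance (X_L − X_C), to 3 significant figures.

ω = 2πf = 32040 rad/s
X_L = ωL = 38.8 Ω
X_C = 1/(ωC) = 2.08 Ω
X = 38.8 − 2.08 = 36.7 Ω

36.7 Ω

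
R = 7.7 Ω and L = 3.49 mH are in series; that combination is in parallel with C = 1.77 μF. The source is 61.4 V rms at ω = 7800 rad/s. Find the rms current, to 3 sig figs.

X_L = ωL = 27.2 Ω
X_C = 1/(ωC) = 72.4 Ω
Branch 1 (R+jX_L): Z₁ = 7.70 + j27.2 Ω, |Z₁| = 28.3 Ω
Branch 2 (−jX_C): Z₂ = −j72.4 Ω
Parallel: Z = Z₁Z₂/(Z₁+Z₂), |Z| = 44.7 Ω, ∠Z = 64.5°
I = V/|Z| = 61.4/44.7 = 1.37 A

1.37 A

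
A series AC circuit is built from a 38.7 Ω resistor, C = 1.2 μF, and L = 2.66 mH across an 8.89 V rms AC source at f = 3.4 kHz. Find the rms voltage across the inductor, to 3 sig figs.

11.9 V

ω = 2πf = 21360 rad/s
X_L = ωL = 56.8 Ω
X_C = 1/(ωC) = 39.0 Ω
Net reactance X = X_L − X_C = 17.8 Ω
Z = 38.7 + j17.8 Ω
|Z| = √(38.7² + 17.8²) = 42.6 Ω
I = V/|Z| = 209 mA
V_L = I·|Z_L| = 0.209 × 56.8 = 11.9 V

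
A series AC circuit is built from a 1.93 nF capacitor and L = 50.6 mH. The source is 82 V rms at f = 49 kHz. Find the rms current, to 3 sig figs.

ω = 2πf = 307900 rad/s
X_L = ωL = 15600 Ω
X_C = 1/(ωC) = 1680 Ω
Net reactance X = X_L − X_C = 13900 Ω
Z = j13900 Ω
|Z| = √(0² + 13900²) = 13900 Ω
I = V/|Z| = 82/13900 = 5.90 mA

5.90 mA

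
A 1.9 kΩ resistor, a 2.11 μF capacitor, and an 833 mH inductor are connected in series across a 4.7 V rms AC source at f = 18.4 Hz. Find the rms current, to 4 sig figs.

1.061 mA

ω = 2πf = 115.6 rad/s
X_L = ωL = 96.30 Ω
X_C = 1/(ωC) = 4099 Ω
Net reactance X = X_L − X_C = -4003 Ω
Z = 1900 − j4003 Ω
|Z| = √(1900² + 4003²) = 4431 Ω
I = V/|Z| = 4.7/4431 = 1.061 mA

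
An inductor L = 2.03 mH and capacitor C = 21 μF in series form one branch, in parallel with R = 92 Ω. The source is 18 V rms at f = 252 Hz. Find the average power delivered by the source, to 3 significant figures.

3.52 W

ω = 2πf = 1583 rad/s
X_L = ωL = 3.21 Ω
X_C = 1/(ωC) = 30.1 Ω
Branch 1: Z₁ = R = 92.0 Ω
Branch 2 (series LC): Z₂ = j(X_L − X_C) = −j26.9 Ω
Parallel: Z = Z₁Z₂/(Z₁+Z₂), |Z| = 25.8 Ω, ∠Z = -73.7°
I = V/|Z| = 698 mA
P = VI cos φ = 18 × 0.698 × cos(-73.7°) = 3.52 W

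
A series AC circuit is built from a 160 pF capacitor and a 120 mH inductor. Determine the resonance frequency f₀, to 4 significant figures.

36.32 kHz

ω₀ = 1/√(LC) = 1/√(0.12 × 1.6e-10) = 228200 rad/s
f₀ = ω₀/(2π) = 36.32 kHz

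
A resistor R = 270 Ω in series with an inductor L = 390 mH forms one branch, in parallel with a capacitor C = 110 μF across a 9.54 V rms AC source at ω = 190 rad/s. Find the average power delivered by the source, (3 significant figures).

X_L = ωL = 74.1 Ω
X_C = 1/(ωC) = 47.8 Ω
Branch 1 (R+jX_L): Z₁ = 270 + j74.1 Ω, |Z₁| = 280 Ω
Branch 2 (−jX_C): Z₂ = −j47.8 Ω
Parallel: Z = Z₁Z₂/(Z₁+Z₂), |Z| = 49.4 Ω, ∠Z = -80.2°
I = V/|Z| = 193 mA
P = VI cos φ = 9.54 × 0.193 × cos(-80.2°) = 313 mW

313 mW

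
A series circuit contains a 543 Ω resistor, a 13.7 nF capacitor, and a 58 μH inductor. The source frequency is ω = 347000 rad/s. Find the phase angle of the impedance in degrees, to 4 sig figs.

X_L = ωL = 20.13 Ω
X_C = 1/(ωC) = 210.4 Ω
Net reactance X = X_L − X_C = -190.2 Ω
Z = 543.0 − j190.2 Ω
|Z| = √(543.0² + 190.2²) = 575.4 Ω
∠Z = arctan(-190.2/543.0) = -19.31°

-19.31°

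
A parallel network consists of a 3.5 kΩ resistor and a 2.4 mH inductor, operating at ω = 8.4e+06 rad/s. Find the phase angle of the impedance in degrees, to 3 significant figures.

9.85°

X_L = ωL = 20200 Ω
Parallel: admittances add. Y = 1/R + 1/(jωL)
Y = (0.000286 − j4.96e-05) S
|Y| = 0.000290 S → |Z| = 1/|Y| = 3450 Ω, ∠Z = −∠Y = 9.85°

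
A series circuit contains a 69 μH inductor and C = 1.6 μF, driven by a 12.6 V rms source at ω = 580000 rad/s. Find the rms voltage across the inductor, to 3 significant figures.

12.9 V

X_L = ωL = 40.0 Ω
X_C = 1/(ωC) = 1.08 Ω
Net reactance X = X_L − X_C = 38.9 Ω
Z = j38.9 Ω
|Z| = √(0² + 38.9²) = 38.9 Ω
I = V/|Z| = 324 mA
V_L = I·|Z_L| = 0.324 × 40.0 = 12.9 V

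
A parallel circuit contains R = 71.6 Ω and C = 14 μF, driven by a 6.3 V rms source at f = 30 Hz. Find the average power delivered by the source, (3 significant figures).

ω = 2πf = 188.5 rad/s
X_C = 1/(ωC) = 379 Ω
Parallel: admittances add. Y = 1/R + jωC
Y = (0.0140 + j0.00264) S
|Y| = 0.0142 S → |Z| = 1/|Y| = 70.4 Ω, ∠Z = −∠Y = -10.7°
I = V/|Z| = 89.5 mA
P = VI cos φ = 6.3 × 0.0895 × cos(-10.7°) = 554 mW

554 mW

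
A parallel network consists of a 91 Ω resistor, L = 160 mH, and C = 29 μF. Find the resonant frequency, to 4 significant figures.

ω₀ = 1/√(LC) = 1/√(0.16 × 2.9e-05) = 464.2 rad/s
f₀ = ω₀/(2π) = 73.89 Hz

73.89 Hz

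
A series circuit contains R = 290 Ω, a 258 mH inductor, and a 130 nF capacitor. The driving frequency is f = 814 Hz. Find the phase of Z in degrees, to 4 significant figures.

ω = 2πf = 5115 rad/s
X_L = ωL = 1320 Ω
X_C = 1/(ωC) = 1504 Ω
Net reactance X = X_L − X_C = -184.5 Ω
Z = 290.0 − j184.5 Ω
|Z| = √(290.0² + 184.5²) = 343.7 Ω
∠Z = arctan(-184.5/290.0) = -32.46°

-32.46°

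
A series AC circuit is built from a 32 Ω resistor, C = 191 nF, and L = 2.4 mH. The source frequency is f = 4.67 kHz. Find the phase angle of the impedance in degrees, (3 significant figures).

ω = 2πf = 29340 rad/s
X_L = ωL = 70.4 Ω
X_C = 1/(ωC) = 178 Ω
Net reactance X = X_L − X_C = -108 Ω
Z = 32.0 − j108 Ω
|Z| = √(32.0² + 108²) = 113 Ω
∠Z = arctan(-108/32.0) = -73.5°

-73.5°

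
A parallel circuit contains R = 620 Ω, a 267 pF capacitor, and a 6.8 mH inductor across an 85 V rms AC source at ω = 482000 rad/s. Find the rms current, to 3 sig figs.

138 mA

X_L = ωL = 3280 Ω
X_C = 1/(ωC) = 7770 Ω
Parallel: admittances add. Y = 1/R + 1/(jωL) + jωC
Y = (0.00161 − j0.000176) S
|Y| = 0.00162 S → |Z| = 1/|Y| = 616 Ω, ∠Z = −∠Y = 6.24°
I = V/|Z| = 85/616 = 138 mA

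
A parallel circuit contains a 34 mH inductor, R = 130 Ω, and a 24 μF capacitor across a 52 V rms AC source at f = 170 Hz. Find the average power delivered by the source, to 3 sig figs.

ω = 2πf = 1068 rad/s
X_L = ωL = 36.3 Ω
X_C = 1/(ωC) = 39.0 Ω
Parallel: admittances add. Y = 1/R + 1/(jωL) + jωC
Y = (0.00769 − j0.00190) S
|Y| = 0.00792 S → |Z| = 1/|Y| = 126 Ω, ∠Z = −∠Y = 13.9°
I = V/|Z| = 412 mA
P = VI cos φ = 52 × 0.412 × cos(13.9°) = 20.8 W

20.8 W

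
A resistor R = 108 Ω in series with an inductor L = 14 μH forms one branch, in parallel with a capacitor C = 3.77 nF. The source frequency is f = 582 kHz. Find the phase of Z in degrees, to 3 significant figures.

ω = 2πf = 3.657e+06 rad/s
X_L = ωL = 51.2 Ω
X_C = 1/(ωC) = 72.5 Ω
Branch 1 (R+jX_L): Z₁ = 108 + j51.2 Ω, |Z₁| = 120 Ω
Branch 2 (−jX_C): Z₂ = −j72.5 Ω
Parallel: Z = Z₁Z₂/(Z₁+Z₂), |Z| = 78.8 Ω, ∠Z = -53.5°

-53.5°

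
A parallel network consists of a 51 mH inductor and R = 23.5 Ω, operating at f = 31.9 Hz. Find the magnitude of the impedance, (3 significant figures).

9.37 Ω

ω = 2πf = 200.4 rad/s
X_L = ωL = 10.2 Ω
Parallel: admittances add. Y = 1/R + 1/(jωL)
Y = (0.0426 − j0.0978) S
|Y| = 0.107 S → |Z| = 1/|Y| = 9.37 Ω, ∠Z = −∠Y = 66.5°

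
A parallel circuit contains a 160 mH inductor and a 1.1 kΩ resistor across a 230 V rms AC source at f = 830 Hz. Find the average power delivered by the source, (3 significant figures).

48.1 W

ω = 2πf = 5215 rad/s
X_L = ωL = 834 Ω
Parallel: admittances add. Y = 1/R + 1/(jωL)
Y = (0.000909 − j0.00120) S
|Y| = 0.00150 S → |Z| = 1/|Y| = 665 Ω, ∠Z = −∠Y = 52.8°
I = V/|Z| = 346 mA
P = VI cos φ = 230 × 0.346 × cos(52.8°) = 48.1 W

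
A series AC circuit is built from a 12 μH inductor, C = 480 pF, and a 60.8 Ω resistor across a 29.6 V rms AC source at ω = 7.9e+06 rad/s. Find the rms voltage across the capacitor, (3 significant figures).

43.5 V

X_L = ωL = 94.8 Ω
X_C = 1/(ωC) = 264 Ω
Net reactance X = X_L − X_C = -169 Ω
Z = 60.8 − j169 Ω
|Z| = √(60.8² + 169²) = 180 Ω
I = V/|Z| = 165 mA
V_C = I·|Z_C| = 0.165 × 264 = 43.5 V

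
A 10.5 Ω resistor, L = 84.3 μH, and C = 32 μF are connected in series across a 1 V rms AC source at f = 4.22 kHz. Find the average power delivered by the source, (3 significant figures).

94.3 mW

ω = 2πf = 26520 rad/s
X_L = ωL = 2.24 Ω
X_C = 1/(ωC) = 1.18 Ω
Net reactance X = X_L − X_C = 1.06 Ω
Z = 10.5 + j1.06 Ω
|Z| = √(10.5² + 1.06²) = 10.6 Ω
∠Z = arctan(1.06/10.5) = 5.75°
I = V/|Z| = 94.8 mA
P = VI cos φ = 1 × 0.0948 × cos(5.75°) = 94.3 mW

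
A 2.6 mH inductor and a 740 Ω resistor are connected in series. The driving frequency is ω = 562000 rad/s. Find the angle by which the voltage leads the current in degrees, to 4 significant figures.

63.14°

X_L = ωL = 1461 Ω
Z = 740.0 + j1461 Ω
|Z| = √(740.0² + 1461²) = 1638 Ω
∠Z = arctan(1461/740.0) = 63.14°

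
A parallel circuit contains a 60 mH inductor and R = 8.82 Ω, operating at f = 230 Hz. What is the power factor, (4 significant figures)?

ω = 2πf = 1445 rad/s
X_L = ωL = 86.71 Ω
Parallel: admittances add. Y = 1/R + 1/(jωL)
Y = (0.1134 − j0.01153) S
|Y| = 0.1140 S → |Z| = 1/|Y| = 8.775 Ω, ∠Z = −∠Y = 5.808°
cos φ = cos(5.808°) = 0.9949

0.9949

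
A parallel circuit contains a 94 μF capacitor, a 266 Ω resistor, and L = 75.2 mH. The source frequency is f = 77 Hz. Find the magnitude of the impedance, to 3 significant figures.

54.4 Ω

ω = 2πf = 483.8 rad/s
X_L = ωL = 36.4 Ω
X_C = 1/(ωC) = 22.0 Ω
Parallel: admittances add. Y = 1/R + 1/(jωL) + jωC
Y = (0.00376 + j0.0180) S
|Y| = 0.0184 S → |Z| = 1/|Y| = 54.4 Ω, ∠Z = −∠Y = -78.2°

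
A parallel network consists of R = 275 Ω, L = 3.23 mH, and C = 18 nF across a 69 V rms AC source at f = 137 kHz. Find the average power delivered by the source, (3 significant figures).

17.3 W

ω = 2πf = 860800 rad/s
X_L = ωL = 2780 Ω
X_C = 1/(ωC) = 64.5 Ω
Parallel: admittances add. Y = 1/R + 1/(jωL) + jωC
Y = (0.00364 + j0.0151) S
|Y| = 0.0156 S → |Z| = 1/|Y| = 64.2 Ω, ∠Z = −∠Y = -76.5°
I = V/|Z| = 1.07 A
P = VI cos φ = 69 × 1.07 × cos(-76.5°) = 17.3 W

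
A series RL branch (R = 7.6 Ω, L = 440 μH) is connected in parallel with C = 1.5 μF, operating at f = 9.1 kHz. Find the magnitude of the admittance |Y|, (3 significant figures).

ω = 2πf = 57180 rad/s
X_L = ωL = 25.2 Ω
X_C = 1/(ωC) = 11.7 Ω
Branch 1 (R+jX_L): Z₁ = 7.60 + j25.2 Ω, |Z₁| = 26.3 Ω
Branch 2 (−jX_C): Z₂ = −j11.7 Ω
Parallel: Z = Z₁Z₂/(Z₁+Z₂), |Z| = 19.8 Ω, ∠Z = -77.4°
|Y| = 1/|Z| = 50.6 mS

50.6 mS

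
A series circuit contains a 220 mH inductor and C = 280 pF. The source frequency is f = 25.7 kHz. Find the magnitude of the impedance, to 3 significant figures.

ω = 2πf = 161500 rad/s
X_L = ωL = 35500 Ω
X_C = 1/(ωC) = 22100 Ω
Net reactance X = X_L − X_C = 13400 Ω
Z = j13400 Ω
|Z| = √(0² + 13400²) = 13400 Ω

13400 Ω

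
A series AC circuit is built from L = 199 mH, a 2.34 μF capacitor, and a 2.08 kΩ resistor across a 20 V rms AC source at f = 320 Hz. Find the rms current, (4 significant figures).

9.577 mA

ω = 2πf = 2011 rad/s
X_L = ωL = 400.1 Ω
X_C = 1/(ωC) = 212.5 Ω
Net reactance X = X_L − X_C = 187.6 Ω
Z = 2080 + j187.6 Ω
|Z| = √(2080² + 187.6²) = 2088 Ω
I = V/|Z| = 20/2088 = 9.577 mA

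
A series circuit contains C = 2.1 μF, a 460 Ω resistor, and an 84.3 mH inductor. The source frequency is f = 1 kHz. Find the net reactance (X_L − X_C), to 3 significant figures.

ω = 2πf = 6283 rad/s
X_L = ωL = 530 Ω
X_C = 1/(ωC) = 75.8 Ω
X = 530 − 75.8 = 454 Ω

454 Ω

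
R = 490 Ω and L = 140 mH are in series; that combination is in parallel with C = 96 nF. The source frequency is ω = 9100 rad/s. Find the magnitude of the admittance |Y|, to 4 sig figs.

324.3 μS

X_L = ωL = 1274 Ω
X_C = 1/(ωC) = 1145 Ω
Branch 1 (R+jX_L): Z₁ = 490.0 + j1274 Ω, |Z₁| = 1365 Ω
Branch 2 (−jX_C): Z₂ = −j1145 Ω
Parallel: Z = Z₁Z₂/(Z₁+Z₂), |Z| = 3083 Ω, ∠Z = -35.82°
|Y| = 1/|Z| = 324.3 μS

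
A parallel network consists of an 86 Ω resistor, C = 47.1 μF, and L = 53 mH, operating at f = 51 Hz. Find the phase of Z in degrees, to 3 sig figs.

75.1°

ω = 2πf = 320.4 rad/s
X_L = ωL = 17.0 Ω
X_C = 1/(ωC) = 66.3 Ω
Parallel: admittances add. Y = 1/R + 1/(jωL) + jωC
Y = (0.0116 − j0.0438) S
|Y| = 0.0453 S → |Z| = 1/|Y| = 22.1 Ω, ∠Z = −∠Y = 75.1°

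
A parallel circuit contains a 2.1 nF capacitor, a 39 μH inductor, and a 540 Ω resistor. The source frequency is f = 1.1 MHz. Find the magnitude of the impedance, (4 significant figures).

ω = 2πf = 6.912e+06 rad/s
X_L = ωL = 269.5 Ω
X_C = 1/(ωC) = 68.90 Ω
Parallel: admittances add. Y = 1/R + 1/(jωL) + jωC
Y = (0.001852 + j0.01080) S
|Y| = 0.01096 S → |Z| = 1/|Y| = 91.23 Ω, ∠Z = −∠Y = -80.27°

91.23 Ω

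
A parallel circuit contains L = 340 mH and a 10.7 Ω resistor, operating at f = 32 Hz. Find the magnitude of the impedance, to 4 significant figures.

10.57 Ω

ω = 2πf = 201.1 rad/s
X_L = ωL = 68.36 Ω
Parallel: admittances add. Y = 1/R + 1/(jωL)
Y = (0.09346 − j0.01463) S
|Y| = 0.09460 S → |Z| = 1/|Y| = 10.57 Ω, ∠Z = −∠Y = 8.896°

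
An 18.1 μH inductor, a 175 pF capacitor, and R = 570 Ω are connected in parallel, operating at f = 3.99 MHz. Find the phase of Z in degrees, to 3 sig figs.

ω = 2πf = 2.507e+07 rad/s
X_L = ωL = 454 Ω
X_C = 1/(ωC) = 228 Ω
Parallel: admittances add. Y = 1/R + 1/(jωL) + jωC
Y = (0.00175 + j0.00218) S
|Y| = 0.00280 S → |Z| = 1/|Y| = 357 Ω, ∠Z = −∠Y = -51.2°

-51.2°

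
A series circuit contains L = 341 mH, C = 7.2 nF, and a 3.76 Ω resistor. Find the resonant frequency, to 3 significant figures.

3.21 kHz

ω₀ = 1/√(LC) = 1/√(0.341 × 7.2e-09) = 20180 rad/s
f₀ = ω₀/(2π) = 3.21 kHz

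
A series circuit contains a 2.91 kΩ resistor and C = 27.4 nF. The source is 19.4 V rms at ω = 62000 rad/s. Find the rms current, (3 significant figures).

6.53 mA

X_C = 1/(ωC) = 589 Ω
Z = 2910 − j589 Ω
|Z| = √(2910² + 589²) = 2970 Ω
I = V/|Z| = 19.4/2970 = 6.53 mA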